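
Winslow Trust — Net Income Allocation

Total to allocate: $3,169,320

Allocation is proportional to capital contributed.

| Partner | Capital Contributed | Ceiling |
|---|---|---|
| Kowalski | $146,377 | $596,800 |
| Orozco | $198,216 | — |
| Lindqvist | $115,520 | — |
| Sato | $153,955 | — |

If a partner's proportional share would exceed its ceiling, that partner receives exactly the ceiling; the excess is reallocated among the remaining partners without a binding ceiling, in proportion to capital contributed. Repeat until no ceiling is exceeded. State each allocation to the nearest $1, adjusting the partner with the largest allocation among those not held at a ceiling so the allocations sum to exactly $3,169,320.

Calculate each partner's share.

Kowalski: $596,800 | Orozco: $1,090,281 | Lindqvist: $635,414 | Sato: $846,825

Total capital contributed = 614,068.
Pro-rata shares before constraints: Kowalski 755,479.12; Orozco 1,023,029.91; Lindqvist 596,220.36; Sato 794,590.60.
Cap binds for Kowalski ($596,800); residual $2,572,520 reallocated over remaining capital contributed 467,691.
Shares after redistribution: Orozco 1,090,281.03 → $1,090,281; Lindqvist 635,414.22 → $635,414; Sato 846,824.76 → $846,825.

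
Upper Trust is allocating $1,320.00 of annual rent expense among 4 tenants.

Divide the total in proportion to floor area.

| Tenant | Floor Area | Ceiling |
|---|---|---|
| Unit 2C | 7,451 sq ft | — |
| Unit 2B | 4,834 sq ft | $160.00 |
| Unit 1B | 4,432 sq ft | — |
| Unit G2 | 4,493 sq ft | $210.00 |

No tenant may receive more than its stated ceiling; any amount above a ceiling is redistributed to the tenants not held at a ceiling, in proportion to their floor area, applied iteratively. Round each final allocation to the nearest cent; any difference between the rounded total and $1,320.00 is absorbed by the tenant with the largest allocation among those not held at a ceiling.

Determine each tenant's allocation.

Total floor area = 21,210.
Proportional shares (ignoring caps): Unit 2C 463.7115; Unit 2B 300.8430; Unit 1B 275.8246; Unit G2 279.6209.
Cap binds for Unit 2B ($160.00), Unit G2 ($210.00); balance $950.00 reallocated over remaining floor area 11,883.
Remaining shares: Unit 2C 595.6787 → $595.68; Unit 1B 354.3213 → $354.32.

Unit 2C: $595.68 · Unit 2B: $160.00 · Unit 1B: $354.32 · Unit G2: $210.00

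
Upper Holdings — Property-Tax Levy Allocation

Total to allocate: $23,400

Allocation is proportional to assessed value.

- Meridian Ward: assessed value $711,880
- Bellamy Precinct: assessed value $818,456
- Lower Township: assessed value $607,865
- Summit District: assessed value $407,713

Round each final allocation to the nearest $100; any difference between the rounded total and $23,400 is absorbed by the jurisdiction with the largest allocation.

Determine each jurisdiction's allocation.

Total assessed value = 2,545,914.
Raw shares: Meridian Ward 711,880/2,545,914 × $23,400 = 6,543.03; Bellamy Precinct 818,456/2,545,914 × $23,400 = 7,522.59; Lower Township 607,865/2,545,914 × $23,400 = 5,587.01; Summit District 407,713/2,545,914 × $23,400 = 3,747.37.
After rounding ($100): Meridian Ward $6,500; Bellamy Precinct $7,500; Lower Township $5,600; Summit District $3,700. Sum = $23,300.
Difference $23,400 − $23,300 = +$100 applied to largest allocation (Bellamy Precinct): Bellamy Precinct becomes $7,600.

Meridian Ward: $6,500 | Bellamy Precinct: $7,600 | Lower Township: $5,600 | Summit District: $3,700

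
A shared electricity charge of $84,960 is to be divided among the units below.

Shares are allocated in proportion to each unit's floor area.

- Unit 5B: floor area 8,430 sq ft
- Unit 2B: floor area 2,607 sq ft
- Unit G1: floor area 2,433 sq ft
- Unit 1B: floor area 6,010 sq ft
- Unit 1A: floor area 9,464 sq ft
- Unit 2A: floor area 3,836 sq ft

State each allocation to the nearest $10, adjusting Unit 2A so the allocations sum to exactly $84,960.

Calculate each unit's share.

Floor area total: 32,780.
Proportional shares: Unit 5B 8,430/32,780 × $84,960 = 21,849.08; Unit 2B 2,607/32,780 × $84,960 = 6,756.89; Unit G1 2,433/32,780 × $84,960 = 6,305.91; Unit 1B 6,010/32,780 × $84,960 = 15,576.86; Unit 1A 9,464/32,780 × $84,960 = 24,529.03; Unit 2A 3,836/32,780 × $84,960 = 9,942.24.
Rounded to nearest $10: Unit 5B $21,850; Unit 2B $6,760; Unit G1 $6,310; Unit 1B $15,580; Unit 1A $24,530; Unit 2A $9,940. Sum = $84,970.
Difference $84,960 − $84,970 = −$10 applied to Unit 2A: Unit 2A becomes $9,930.

Unit 5B: $21,850 · Unit 2B: $6,760 · Unit G1: $6,310 · Unit 1B: $15,580 · Unit 1A: $24,530 · Unit 2A: $9,930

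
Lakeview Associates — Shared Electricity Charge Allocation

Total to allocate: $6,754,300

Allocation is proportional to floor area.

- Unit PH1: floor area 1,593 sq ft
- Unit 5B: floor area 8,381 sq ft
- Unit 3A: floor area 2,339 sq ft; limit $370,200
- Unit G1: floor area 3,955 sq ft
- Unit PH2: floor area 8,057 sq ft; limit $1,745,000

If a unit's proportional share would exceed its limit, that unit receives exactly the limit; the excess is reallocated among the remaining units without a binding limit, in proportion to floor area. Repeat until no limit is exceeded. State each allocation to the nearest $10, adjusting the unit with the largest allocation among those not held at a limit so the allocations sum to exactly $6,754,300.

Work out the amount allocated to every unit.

Unit PH1: $530,550; Unit 5B: $2,791,320; Unit 3A: $370,200; Unit G1: $1,317,230; Unit PH2: $1,745,000

Floor area total: 24,325.
Pro-rata shares before constraints: Unit PH1 442,326.82; Unit 5B 2,327,144.43; Unit 3A 649,467.94; Unit G1 1,098,181.15; Unit PH2 2,237,179.65.
Capped: Unit 3A ($370,200), Unit PH2 ($1,745,000); residual $4,639,100 reallocated over remaining floor area 13,929.
Redistributed shares: Unit PH1 530,553.97 → $530,550; Unit 5B 2,791,320.06 → $2,791,320; Unit G1 1,317,225.97 → $1,317,230.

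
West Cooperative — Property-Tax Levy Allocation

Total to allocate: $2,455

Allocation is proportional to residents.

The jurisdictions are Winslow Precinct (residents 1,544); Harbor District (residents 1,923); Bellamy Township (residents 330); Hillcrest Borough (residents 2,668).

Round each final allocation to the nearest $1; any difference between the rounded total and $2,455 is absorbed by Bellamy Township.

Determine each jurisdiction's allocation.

Combined residents = 6,465.
Pro-rata amounts: Winslow Precinct 1,544/6,465 × $2,455 = 586.31; Harbor District 1,923/6,465 × $2,455 = 730.23; Bellamy Township 330/6,465 × $2,455 = 125.31; Hillcrest Borough 2,668/6,465 × $2,455 = 1,013.14.
Rounded to nearest $1: Winslow Precinct $586; Harbor District $730; Bellamy Township $125; Hillcrest Borough $1,013. Sum = $2,454.
Difference $2,455 − $2,454 = +$1 applied to Bellamy Township: Bellamy Township becomes $126.

Winslow Precinct: $586; Harbor District: $730; Bellamy Township: $126; Hillcrest Borough: $1,013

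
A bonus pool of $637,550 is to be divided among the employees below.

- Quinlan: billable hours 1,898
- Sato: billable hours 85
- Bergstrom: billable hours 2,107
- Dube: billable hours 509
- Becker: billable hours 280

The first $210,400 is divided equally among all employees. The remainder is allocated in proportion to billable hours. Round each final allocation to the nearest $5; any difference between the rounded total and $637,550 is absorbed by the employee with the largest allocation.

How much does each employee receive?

First tranche $210,400 split equally: $42,080 each.
Remainder $427,150 by billable hours (total 4,879): Quinlan 166,167.39 → $166,165; Sato 7,441.64 → $7,440; Bergstrom 184,465.06 → $184,465; Dube 44,562.28 → $44,560; Becker 24,513.63 → $24,515.
Rounding difference +$5 on remainder applied to Bergstrom.
Totals: Quinlan $42,080 + $166,165 = $208,245; Sato $42,080 + $7,440 = $49,520; Bergstrom $42,080 + $184,470 = $226,550; Dube $42,080 + $44,560 = $86,640; Becker $42,080 + $24,515 = $66,595.

Quinlan: $208,245 | Sato: $49,520 | Bergstrom: $226,550 | Dube: $86,640 | Becker: $66,595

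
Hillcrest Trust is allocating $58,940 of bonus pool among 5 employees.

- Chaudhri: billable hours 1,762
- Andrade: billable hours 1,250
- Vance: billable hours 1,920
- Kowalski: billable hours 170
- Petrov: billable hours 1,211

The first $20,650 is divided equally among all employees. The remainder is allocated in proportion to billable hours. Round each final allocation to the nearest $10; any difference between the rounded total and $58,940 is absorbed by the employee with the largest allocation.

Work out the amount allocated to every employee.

Chaudhri: $14,820 | Andrade: $11,710 | Vance: $15,770 | Kowalski: $5,160 | Petrov: $11,480

Equal tier: $20,650 ÷ 5 = $4,130 apiece.
Remainder $38,290 by billable hours (total 6,313): Chaudhri 10,686.99 → $10,690; Andrade 7,581.58 → $7,580; Vance 11,645.30 → $11,650; Kowalski 1,031.09 → $1,030; Petrov 7,345.03 → $7,350.
Rounding difference −$10 on remainder applied to Vance.
Totals: Chaudhri $4,130 + $10,690 = $14,820; Andrade $4,130 + $7,580 = $11,710; Vance $4,130 + $11,640 = $15,770; Kowalski $4,130 + $1,030 = $5,160; Petrov $4,130 + $7,350 = $11,480.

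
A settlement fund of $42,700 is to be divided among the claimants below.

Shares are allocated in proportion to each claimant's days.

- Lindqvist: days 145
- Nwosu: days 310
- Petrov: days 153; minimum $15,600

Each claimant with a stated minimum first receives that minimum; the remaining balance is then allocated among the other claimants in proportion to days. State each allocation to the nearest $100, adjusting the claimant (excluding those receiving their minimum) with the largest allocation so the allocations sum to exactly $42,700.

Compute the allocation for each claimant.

Fund the minimums — Petrov $15,600. Balance $27,100.
Balance split over remaining days 455: Lindqvist 8,636.26 → $8,600; Nwosu 18,463.74 → $18,500.

Lindqvist: $8,600 | Nwosu: $18,500 | Petrov: $15,600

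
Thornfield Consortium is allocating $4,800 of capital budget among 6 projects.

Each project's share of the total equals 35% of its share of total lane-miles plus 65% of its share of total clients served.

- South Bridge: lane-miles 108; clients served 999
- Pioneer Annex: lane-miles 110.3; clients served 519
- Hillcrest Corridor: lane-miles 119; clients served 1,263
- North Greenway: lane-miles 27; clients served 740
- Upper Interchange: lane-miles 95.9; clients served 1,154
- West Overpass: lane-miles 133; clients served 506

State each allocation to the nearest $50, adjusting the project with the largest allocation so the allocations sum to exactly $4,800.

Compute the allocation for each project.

Totals — lane-miles 593.2, clients served 5,181.
Combined weights (35% lane-miles + 65% clients served): South Bridge 0.1891; Pioneer Annex 0.1302; Hillcrest Corridor 0.2287; North Greenway 0.1088; Upper Interchange 0.2014; West Overpass 0.1420.
Pro-rata amounts: South Bridge 907.46; Pioneer Annex 624.92; Hillcrest Corridor 1,097.60; North Greenway 522.09; Upper Interchange 966.54; West Overpass 681.38.
Rounded to nearest $50: South Bridge $900; Pioneer Annex $600; Hillcrest Corridor $1,100; North Greenway $500; Upper Interchange $950; West Overpass $700. Sum = $4,750.
Difference $4,800 − $4,750 = +$50 applied to largest allocation (Hillcrest Corridor): Hillcrest Corridor becomes $1,150.

South Bridge: $900 | Pioneer Annex: $600 | Hillcrest Corridor: $1,150 | North Greenway: $500 | Upper Interchange: $950 | West Overpass: $700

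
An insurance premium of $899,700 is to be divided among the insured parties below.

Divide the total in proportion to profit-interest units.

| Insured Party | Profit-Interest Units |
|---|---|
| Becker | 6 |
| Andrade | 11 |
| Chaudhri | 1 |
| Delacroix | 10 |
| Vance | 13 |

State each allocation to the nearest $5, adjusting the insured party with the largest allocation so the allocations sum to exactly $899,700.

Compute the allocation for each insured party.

Sum of profit-interest units: 41.
Unrounded shares: Becker 6/41 × $899,700 = 131,663.41; Andrade 11/41 × $899,700 = 241,382.93; Chaudhri 1/41 × $899,700 = 21,943.90; Delacroix 10/41 × $899,700 = 219,439.02; Vance 13/41 × $899,700 = 285,270.73.
After rounding ($5): Becker $131,665; Andrade $241,385; Chaudhri $21,945; Delacroix $219,440; Vance $285,270. Sum = $899,705.
Difference $899,700 − $899,705 = −$5 applied to largest allocation (Vance): Vance becomes $285,265.

Becker: $131,665 · Andrade: $241,385 · Chaudhri: $21,945 · Delacroix: $219,440 · Vance: $285,265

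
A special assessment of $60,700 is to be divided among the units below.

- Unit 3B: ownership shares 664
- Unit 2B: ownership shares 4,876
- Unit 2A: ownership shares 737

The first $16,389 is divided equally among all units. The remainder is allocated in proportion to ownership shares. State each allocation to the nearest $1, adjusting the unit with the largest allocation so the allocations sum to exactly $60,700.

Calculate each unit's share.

Equal tier: $16,389 ÷ 3 = $5,463 apiece.
Remainder $44,311 by ownership shares (total 6,277): Unit 3B 4,687.35 → $4,687; Unit 2B 34,420.97 → $34,421; Unit 2A 5,202.68 → $5,203.
Totals: Unit 3B $5,463 + $4,687 = $10,150; Unit 2B $5,463 + $34,421 = $39,884; Unit 2A $5,463 + $5,203 = $10,666.

Unit 3B: $10,150; Unit 2B: $39,884; Unit 2A: $10,666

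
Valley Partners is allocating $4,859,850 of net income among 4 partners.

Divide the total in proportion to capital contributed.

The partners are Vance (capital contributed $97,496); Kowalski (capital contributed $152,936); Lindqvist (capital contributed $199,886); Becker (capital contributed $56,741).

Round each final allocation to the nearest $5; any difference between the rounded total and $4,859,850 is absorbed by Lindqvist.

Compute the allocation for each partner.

Sum of capital contributed: 507,059.
Unrounded shares: Vance 97,496/507,059 × $4,859,850 = 934,439.45; Kowalski 152,936/507,059 × $4,859,850 = 1,465,797.90; Lindqvist 199,886/507,059 × $4,859,850 = 1,915,784.90; Becker 56,741/507,059 × $4,859,850 = 543,827.74.
At nearest $5: Vance $934,440; Kowalski $1,465,800; Lindqvist $1,915,785; Becker $543,830. Sum = $4,859,855.
Difference $4,859,850 − $4,859,855 = −$5 applied to Lindqvist: Lindqvist becomes $1,915,780.

Vance: $934,440; Kowalski: $1,465,800; Lindqvist: $1,915,780; Becker: $543,830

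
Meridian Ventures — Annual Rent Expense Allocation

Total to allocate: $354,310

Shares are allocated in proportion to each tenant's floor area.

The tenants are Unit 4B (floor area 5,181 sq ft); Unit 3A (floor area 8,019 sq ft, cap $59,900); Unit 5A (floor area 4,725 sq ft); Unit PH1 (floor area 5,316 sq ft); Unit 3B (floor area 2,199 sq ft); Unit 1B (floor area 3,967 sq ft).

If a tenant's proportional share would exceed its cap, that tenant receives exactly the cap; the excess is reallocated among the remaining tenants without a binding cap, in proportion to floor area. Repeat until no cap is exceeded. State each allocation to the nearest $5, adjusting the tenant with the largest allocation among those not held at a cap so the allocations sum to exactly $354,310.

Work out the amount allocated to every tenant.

Unit 4B: $71,315 · Unit 3A: $59,900 · Unit 5A: $65,040 · Unit PH1: $73,180 · Unit 3B: $30,270 · Unit 1B: $54,605

Sum of floor area: 29,407.
Unconstrained shares: Unit 4B 62,423.24; Unit 3A 96,616.86; Unit 5A 56,929.12; Unit PH1 64,049.78; Unit 3B 26,494.63; Unit 1B 47,796.37.
Held at cap: Unit 3A ($59,900); residual $294,410 reallocated over remaining floor area 21,388.
Shares after redistribution: Unit 4B 71,317.48 → $71,315; Unit 5A 65,040.55 → $65,040; Unit PH1 73,175.78 → $73,175; Unit 3B 30,269.66 → $30,270; Unit 1B 54,606.53 → $54,605.
Rounding difference +$5 applied to Unit PH1 → $73,180.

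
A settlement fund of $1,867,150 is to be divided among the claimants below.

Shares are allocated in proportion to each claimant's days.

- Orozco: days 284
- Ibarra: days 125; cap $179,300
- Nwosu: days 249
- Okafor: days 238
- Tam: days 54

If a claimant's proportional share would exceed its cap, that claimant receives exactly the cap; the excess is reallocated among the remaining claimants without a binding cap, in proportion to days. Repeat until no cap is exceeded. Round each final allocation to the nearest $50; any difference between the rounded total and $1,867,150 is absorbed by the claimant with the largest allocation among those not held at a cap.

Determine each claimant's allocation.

Combined days = 950.
Pro-rata shares before constraints: Orozco 558,179.58; Ibarra 245,677.63; Nwosu 489,389.84; Okafor 467,770.21; Tam 106,132.74.
Held at cap: Ibarra ($179,300); balance $1,687,850 reallocated over remaining days 825.
Shares after redistribution: Orozco 581,029.58 → $581,050; Nwosu 509,423.82 → $509,400; Okafor 486,919.15 → $486,900; Tam 110,477.45 → $110,500.

Orozco: $581,050 | Ibarra: $179,300 | Nwosu: $509,400 | Okafor: $486,900 | Tam: $110,500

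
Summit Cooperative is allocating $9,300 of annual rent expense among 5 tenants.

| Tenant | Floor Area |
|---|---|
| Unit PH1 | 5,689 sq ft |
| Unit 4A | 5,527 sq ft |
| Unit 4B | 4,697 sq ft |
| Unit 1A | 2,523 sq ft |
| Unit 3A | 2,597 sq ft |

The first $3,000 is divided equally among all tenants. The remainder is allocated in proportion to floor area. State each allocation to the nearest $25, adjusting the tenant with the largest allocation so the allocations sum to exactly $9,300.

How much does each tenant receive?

Unit PH1: $2,325; Unit 4A: $2,250; Unit 4B: $2,000; Unit 1A: $1,350; Unit 3A: $1,375

$3,000 shared equally gives $600 per tenant.
Remainder $6,300 by floor area (total 21,033): Unit PH1 1,704.02 → $1,700; Unit 4A 1,655.50 → $1,650; Unit 4B 1,406.89 → $1,400; Unit 1A 755.71 → $750; Unit 3A 777.88 → $775.
Rounding difference +$25 on remainder applied to Unit PH1.
Totals: Unit PH1 $600 + $1,725 = $2,325; Unit 4A $600 + $1,650 = $2,250; Unit 4B $600 + $1,400 = $2,000; Unit 1A $600 + $750 = $1,350; Unit 3A $600 + $775 = $1,375.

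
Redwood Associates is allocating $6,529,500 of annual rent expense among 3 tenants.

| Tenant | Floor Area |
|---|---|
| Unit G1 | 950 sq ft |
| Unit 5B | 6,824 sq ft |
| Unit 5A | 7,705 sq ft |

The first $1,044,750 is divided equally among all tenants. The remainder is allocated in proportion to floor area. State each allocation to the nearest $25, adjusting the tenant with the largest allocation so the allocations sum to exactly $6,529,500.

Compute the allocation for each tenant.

$1,044,750 shared equally gives $348,250 per tenant.
Remainder $5,484,750 by floor area (total 15,479): Unit G1 336,618.16 → $336,625; Unit 5B 2,417,981.39 → $2,417,975; Unit 5A 2,730,150.45 → $2,730,150.
Totals: Unit G1 $348,250 + $336,625 = $684,875; Unit 5B $348,250 + $2,417,975 = $2,766,225; Unit 5A $348,250 + $2,730,150 = $3,078,400.

Unit G1: $684,875; Unit 5B: $2,766,225; Unit 5A: $3,078,400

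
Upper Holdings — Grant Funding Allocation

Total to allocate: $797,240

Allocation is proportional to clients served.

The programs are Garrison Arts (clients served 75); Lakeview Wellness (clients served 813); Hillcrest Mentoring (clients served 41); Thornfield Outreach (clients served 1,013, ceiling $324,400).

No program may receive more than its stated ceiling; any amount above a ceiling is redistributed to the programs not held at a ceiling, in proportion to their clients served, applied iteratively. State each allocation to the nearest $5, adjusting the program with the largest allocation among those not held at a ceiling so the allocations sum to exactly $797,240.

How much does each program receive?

Total clients served = 1,942.
Proportional shares (ignoring caps): Garrison Arts 30,789.39; Lakeview Wellness 333,757.01; Hillcrest Mentoring 16,831.53; Thornfield Outreach 415,862.06.
Held at cap: Thornfield Outreach ($324,400); remaining pool $472,840 reallocated over remaining clients served 929.
Redistributed shares: Garrison Arts 38,173.30 → $38,175; Lakeview Wellness 413,798.62 → $413,800; Hillcrest Mentoring 20,868.07 → $20,870.
Rounding difference −$5 applied to Lakeview Wellness → $413,795.

Garrison Arts: $38,175 · Lakeview Wellness: $413,795 · Hillcrest Mentoring: $20,870 · Thornfield Outreach: $324,400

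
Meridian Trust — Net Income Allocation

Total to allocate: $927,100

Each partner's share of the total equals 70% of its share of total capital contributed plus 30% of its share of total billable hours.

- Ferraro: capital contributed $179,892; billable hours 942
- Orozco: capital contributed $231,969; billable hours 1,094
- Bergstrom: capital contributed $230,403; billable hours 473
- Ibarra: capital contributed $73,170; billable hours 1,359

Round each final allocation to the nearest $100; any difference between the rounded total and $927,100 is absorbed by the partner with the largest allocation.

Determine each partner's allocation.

Ferraro: $230,900 · Orozco: $289,100 · Bergstrom: $243,000 · Ibarra: $164,100

Totals — capital contributed 715,434, billable hours 3,868.
Combined weights (70% capital contributed + 30% billable hours): Ferraro 0.2491; Orozco 0.3118; Bergstrom 0.2621; Ibarra 0.1770.
Proportional shares: Ferraro 230,914.85; Orozco 289,083.50; Bergstrom 243,009.75; Ibarra 164,091.90.
Rounded to nearest $100: Ferraro $230,900; Orozco $289,100; Bergstrom $243,000; Ibarra $164,100. Sum = $927,100.
Rounded total matches; no reconciliation needed.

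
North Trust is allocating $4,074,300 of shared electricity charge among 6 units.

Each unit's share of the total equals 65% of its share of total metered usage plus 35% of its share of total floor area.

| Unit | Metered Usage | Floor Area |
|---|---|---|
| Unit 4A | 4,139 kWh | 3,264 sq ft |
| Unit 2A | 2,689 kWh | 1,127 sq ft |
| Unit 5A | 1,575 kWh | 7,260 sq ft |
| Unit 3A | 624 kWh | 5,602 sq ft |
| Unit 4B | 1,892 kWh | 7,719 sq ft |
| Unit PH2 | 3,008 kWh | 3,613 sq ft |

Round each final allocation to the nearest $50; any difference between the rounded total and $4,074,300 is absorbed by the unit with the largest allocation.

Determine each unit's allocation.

Metered usage total 13,927; floor area total 28,585.
Combined weights (65% metered usage + 35% floor area): Unit 4A 0.2331; Unit 2A 0.1393; Unit 5A 0.1624; Unit 3A 0.0977; Unit 4B 0.1828; Unit PH2 0.1846.
Pro-rata amounts: Unit 4A 949,882.89; Unit 2A 567,550.08; Unit 5A 661,670.68; Unit 3A 398,121.06; Unit 4B 744,847.85; Unit PH2 752,227.45.
At nearest $50: Unit 4A $949,900; Unit 2A $567,550; Unit 5A $661,650; Unit 3A $398,100; Unit 4B $744,850; Unit PH2 $752,250. Sum = $4,074,300.
No rounding difference to absorb.

Unit 4A: $949,900; Unit 2A: $567,550; Unit 5A: $661,650; Unit 3A: $398,100; Unit 4B: $744,850; Unit PH2: $752,250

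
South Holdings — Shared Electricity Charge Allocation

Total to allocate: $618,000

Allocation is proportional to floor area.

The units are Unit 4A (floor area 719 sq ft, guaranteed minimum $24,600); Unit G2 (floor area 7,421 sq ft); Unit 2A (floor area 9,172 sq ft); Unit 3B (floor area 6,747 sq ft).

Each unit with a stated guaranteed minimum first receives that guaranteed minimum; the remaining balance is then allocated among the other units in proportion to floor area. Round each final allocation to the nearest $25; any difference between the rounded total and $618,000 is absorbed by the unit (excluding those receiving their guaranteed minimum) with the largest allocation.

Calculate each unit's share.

Fund the minimums — Unit 4A $24,600. Remaining pool $593,400.
Remaining pool split over remaining floor area 23,340: Unit G2 188,672.72 → $188,675; Unit 2A 233,190.44 → $233,200; Unit 3B 171,536.84 → $171,525.

Unit 4A: $24,600 · Unit G2: $188,675 · Unit 2A: $233,200 · Unit 3B: $171,525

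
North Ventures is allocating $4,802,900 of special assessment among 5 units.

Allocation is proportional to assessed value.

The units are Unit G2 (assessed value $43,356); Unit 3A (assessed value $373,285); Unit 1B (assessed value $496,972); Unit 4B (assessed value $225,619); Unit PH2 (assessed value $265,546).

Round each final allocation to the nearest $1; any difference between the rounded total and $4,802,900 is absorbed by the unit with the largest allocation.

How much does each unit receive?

Unit G2: $148,233; Unit 3A: $1,276,252; Unit 1B: $1,699,134; Unit 4B: $771,386; Unit PH2: $907,895

Combined assessed value = 1,404,778.
Proportional shares: Unit G2 43,356/1,404,778 × $4,802,900 = 148,233.05; Unit 3A 373,285/1,404,778 × $4,802,900 = 1,276,251.85; Unit 1B 496,972/1,404,778 × $4,802,900 = 1,699,134.54; Unit 4B 225,619/1,404,778 × $4,802,900 = 771,385.58; Unit PH2 265,546/1,404,778 × $4,802,900 = 907,894.97.
After rounding ($1): Unit G2 $148,233; Unit 3A $1,276,252; Unit 1B $1,699,135; Unit 4B $771,386; Unit PH2 $907,895. Sum = $4,802,901.
Difference $4,802,900 − $4,802,901 = −$1 applied to largest allocation (Unit 1B): Unit 1B becomes $1,699,134.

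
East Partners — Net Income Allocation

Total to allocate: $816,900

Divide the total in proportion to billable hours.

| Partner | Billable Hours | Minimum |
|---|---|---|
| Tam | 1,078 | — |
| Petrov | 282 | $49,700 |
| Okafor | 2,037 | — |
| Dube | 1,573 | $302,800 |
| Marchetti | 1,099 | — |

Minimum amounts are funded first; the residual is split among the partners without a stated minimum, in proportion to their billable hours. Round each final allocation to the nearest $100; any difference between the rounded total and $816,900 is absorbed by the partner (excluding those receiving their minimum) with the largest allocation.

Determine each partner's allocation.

Tam: $118,800; Petrov: $49,700; Okafor: $224,500; Dube: $302,800; Marchetti: $121,100

Guaranteed amounts: Petrov $49,700; Dube $302,800. Residual $464,400.
Residual split over remaining billable hours 4,214: Tam 118,800.00 → $118,800; Okafor 224,485.71 → $224,500; Marchetti 121,114.29 → $121,100.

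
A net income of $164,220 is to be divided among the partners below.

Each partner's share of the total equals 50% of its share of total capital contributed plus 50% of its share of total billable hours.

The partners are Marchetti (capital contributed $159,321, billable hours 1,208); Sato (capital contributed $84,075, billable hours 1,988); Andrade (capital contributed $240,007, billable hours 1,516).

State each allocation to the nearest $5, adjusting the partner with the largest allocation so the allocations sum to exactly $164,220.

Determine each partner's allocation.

Capital contributed total 483,403; billable hours total 4,712.
Composite weights (50% capital contributed + 50% billable hours): Marchetti 0.2930; Sato 0.2979; Andrade 0.4091.
Unrounded shares: Marchetti 48,112.26; Sato 48,923.17; Andrade 67,184.57.
After rounding ($5): Marchetti $48,110; Sato $48,925; Andrade $67,185. Sum = $164,220.
Sum already equals the total — no adjustment.

Marchetti: $48,110 · Sato: $48,925 · Andrade: $67,185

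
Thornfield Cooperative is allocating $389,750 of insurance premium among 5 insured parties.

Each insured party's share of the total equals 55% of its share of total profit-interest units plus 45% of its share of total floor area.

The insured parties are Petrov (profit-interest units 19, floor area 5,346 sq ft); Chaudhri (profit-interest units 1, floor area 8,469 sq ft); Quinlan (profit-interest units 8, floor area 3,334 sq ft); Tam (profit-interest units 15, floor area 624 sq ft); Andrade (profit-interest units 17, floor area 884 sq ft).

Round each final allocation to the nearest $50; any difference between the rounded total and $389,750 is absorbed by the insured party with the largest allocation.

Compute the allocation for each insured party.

Totals — profit-interest units 60, floor area 18,657.
Composite weights (55% profit-interest units + 45% floor area): Petrov 0.3031; Chaudhri 0.2134; Quinlan 0.1537; Tam 0.1526; Andrade 0.1772.
Proportional shares: Petrov 118,137.21; Chaudhri 83,186.62; Quinlan 59,923.36; Tam 59,456.62; Andrade 69,046.20.
After rounding ($50): Petrov $118,150; Chaudhri $83,200; Quinlan $59,900; Tam $59,450; Andrade $69,050. Sum = $389,750.
Rounded total matches; no reconciliation needed.

Petrov: $118,150 · Chaudhri: $83,200 · Quinlan: $59,900 · Tam: $59,450 · Andrade: $69,050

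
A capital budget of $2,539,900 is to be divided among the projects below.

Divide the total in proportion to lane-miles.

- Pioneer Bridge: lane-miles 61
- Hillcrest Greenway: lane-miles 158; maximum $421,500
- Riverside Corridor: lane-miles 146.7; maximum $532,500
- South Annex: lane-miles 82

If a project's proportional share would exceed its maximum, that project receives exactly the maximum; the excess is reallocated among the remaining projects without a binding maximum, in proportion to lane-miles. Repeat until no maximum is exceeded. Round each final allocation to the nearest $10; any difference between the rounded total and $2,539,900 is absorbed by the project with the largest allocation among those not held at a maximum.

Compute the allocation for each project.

Combined lane-miles = 447.7.
Unconstrained shares: Pioneer Bridge 346,066.34; Hillcrest Greenway 896,368.55; Riverside Corridor 832,261.18; South Annex 465,203.93.
Capped: Hillcrest Greenway ($421,500), Riverside Corridor ($532,500); remaining pool $1,585,900 reallocated over remaining lane-miles 143.
Shares after redistribution: Pioneer Bridge 676,502.80 → $676,500; South Annex 909,397.20 → $909,400.

Pioneer Bridge: $676,500; Hillcrest Greenway: $421,500; Riverside Corridor: $532,500; South Annex: $909,400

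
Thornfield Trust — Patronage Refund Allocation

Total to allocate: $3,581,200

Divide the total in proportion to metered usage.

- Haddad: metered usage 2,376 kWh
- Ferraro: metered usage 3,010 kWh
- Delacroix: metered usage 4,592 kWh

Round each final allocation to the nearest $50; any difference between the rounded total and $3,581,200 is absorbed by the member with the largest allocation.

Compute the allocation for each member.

Sum of metered usage: 9,978.
Proportional shares: Haddad 2,376/9,978 × $3,581,200 = 852,769.21; Ferraro 3,010/9,978 × $3,581,200 = 1,080,317.90; Delacroix 4,592/9,978 × $3,581,200 = 1,648,112.89.
At nearest $50: Haddad $852,750; Ferraro $1,080,300; Delacroix $1,648,100. Sum = $3,581,150.
Difference $3,581,200 − $3,581,150 = +$50 applied to largest allocation (Delacroix): Delacroix becomes $1,648,150.

Haddad: $852,750 · Ferraro: $1,080,300 · Delacroix: $1,648,150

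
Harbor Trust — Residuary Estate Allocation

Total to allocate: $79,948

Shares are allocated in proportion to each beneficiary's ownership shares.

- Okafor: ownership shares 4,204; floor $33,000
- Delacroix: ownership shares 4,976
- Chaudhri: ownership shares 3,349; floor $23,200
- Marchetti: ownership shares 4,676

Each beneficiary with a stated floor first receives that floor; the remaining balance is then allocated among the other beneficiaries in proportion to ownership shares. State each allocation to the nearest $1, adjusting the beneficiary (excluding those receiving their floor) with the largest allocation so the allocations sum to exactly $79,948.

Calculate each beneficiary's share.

Okafor: $33,000 · Delacroix: $12,243 · Chaudhri: $23,200 · Marchetti: $11,505

Minimums first: Okafor $33,000; Chaudhri $23,200. Remaining pool $23,748.
Remaining pool split over remaining ownership shares 9,652: Delacroix 12,243.06 → $12,243; Marchetti 11,504.94 → $11,505.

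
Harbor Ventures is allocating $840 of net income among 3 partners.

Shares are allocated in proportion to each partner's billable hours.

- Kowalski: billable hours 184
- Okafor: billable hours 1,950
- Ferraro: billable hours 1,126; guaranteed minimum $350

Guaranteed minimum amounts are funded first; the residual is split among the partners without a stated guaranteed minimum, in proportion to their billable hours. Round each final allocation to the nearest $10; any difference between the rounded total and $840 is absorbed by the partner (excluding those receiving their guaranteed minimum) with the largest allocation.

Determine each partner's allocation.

Kowalski: $40; Okafor: $450; Ferraro: $350

Guaranteed amounts: Ferraro $350. Balance $490.
Balance split over remaining billable hours 2,134: Kowalski 42.25 → $40; Okafor 447.75 → $450.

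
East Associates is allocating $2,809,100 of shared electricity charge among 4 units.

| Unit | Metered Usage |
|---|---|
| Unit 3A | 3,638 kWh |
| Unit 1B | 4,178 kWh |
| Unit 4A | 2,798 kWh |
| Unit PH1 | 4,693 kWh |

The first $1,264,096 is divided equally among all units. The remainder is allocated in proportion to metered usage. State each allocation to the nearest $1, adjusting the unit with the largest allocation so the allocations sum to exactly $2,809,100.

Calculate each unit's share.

$1,264,096 shared equally gives $316,024 per unit.
Remainder $1,545,004 by metered usage (total 15,307): Unit 3A 367,199.62 → $367,200; Unit 1B 421,704.23 → $421,704; Unit 4A 282,414.66 → $282,415; Unit PH1 473,685.49 → $473,685.
Totals: Unit 3A $316,024 + $367,200 = $683,224; Unit 1B $316,024 + $421,704 = $737,728; Unit 4A $316,024 + $282,415 = $598,439; Unit PH1 $316,024 + $473,685 = $789,709.

Unit 3A: $683,224; Unit 1B: $737,728; Unit 4A: $598,439; Unit PH1: $789,709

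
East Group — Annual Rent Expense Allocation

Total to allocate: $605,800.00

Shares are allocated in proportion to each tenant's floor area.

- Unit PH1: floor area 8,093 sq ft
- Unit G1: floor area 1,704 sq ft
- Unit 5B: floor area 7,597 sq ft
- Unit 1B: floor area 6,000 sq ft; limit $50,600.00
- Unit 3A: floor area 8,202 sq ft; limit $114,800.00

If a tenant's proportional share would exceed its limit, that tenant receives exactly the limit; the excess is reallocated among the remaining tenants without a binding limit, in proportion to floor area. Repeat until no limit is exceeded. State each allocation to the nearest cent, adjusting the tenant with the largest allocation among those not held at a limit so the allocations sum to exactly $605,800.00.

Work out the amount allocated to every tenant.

Sum of floor area: 31,596.
Pro-rata shares before constraints: Unit PH1 155,169.6227; Unit G1 32,671.3255; Unit 5B 145,659.6595; Unit 1B 115,039.8785; Unit 3A 157,259.5139.
Capped: Unit 1B ($50,600.00), Unit 3A ($114,800.00); residual $440,400.00 reallocated over remaining floor area 17,394.
Redistributed shares: Unit PH1 204,907.2784 → $204,907.28; Unit G1 43,143.7047 → $43,143.70; Unit 5B 192,349.0169 → $192,349.02.

Unit PH1: $204,907.28; Unit G1: $43,143.70; Unit 5B: $192,349.02; Unit 1B: $50,600.00; Unit 3A: $114,800.00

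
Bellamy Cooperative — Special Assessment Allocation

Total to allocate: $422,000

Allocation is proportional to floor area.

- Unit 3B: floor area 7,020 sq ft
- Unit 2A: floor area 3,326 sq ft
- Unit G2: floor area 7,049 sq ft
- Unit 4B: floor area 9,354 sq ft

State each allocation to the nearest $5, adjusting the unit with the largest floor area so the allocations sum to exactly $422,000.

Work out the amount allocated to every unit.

Unit 3B: $110,750; Unit 2A: $52,470; Unit G2: $111,205; Unit 4B: $147,575

Sum of floor area: 26,749.
Pro-rata amounts: Unit 3B 7,020/26,749 × $422,000 = 110,749.56; Unit 2A 3,326/26,749 × $422,000 = 52,471.94; Unit G2 7,049/26,749 × $422,000 = 111,207.07; Unit 4B 9,354/26,749 × $422,000 = 147,571.42.
Rounded to nearest $5: Unit 3B $110,750; Unit 2A $52,470; Unit G2 $111,205; Unit 4B $147,570. Sum = $421,995.
Difference $422,000 − $421,995 = +$5 applied to largest floor area (Unit 4B): Unit 4B becomes $147,575.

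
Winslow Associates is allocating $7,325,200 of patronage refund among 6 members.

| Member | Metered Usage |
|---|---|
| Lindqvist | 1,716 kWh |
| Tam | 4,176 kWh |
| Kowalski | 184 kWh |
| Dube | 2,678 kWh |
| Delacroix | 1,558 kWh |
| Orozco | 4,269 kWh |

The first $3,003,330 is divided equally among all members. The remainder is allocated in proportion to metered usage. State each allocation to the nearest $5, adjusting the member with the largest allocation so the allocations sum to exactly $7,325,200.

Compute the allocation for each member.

Lindqvist: $1,009,185 | Tam: $1,738,340 | Kowalski: $555,095 | Dube: $1,294,325 | Delacroix: $962,355 | Orozco: $1,765,900

$3,003,330 shared equally gives $500,555 per member.
Remainder $4,321,870 by metered usage (total 14,581): Lindqvist 508,629.65 → $508,630; Tam 1,237,784.04 → $1,237,785; Kowalski 54,538.38 → $54,540; Dube 793,770.51 → $793,770; Delacroix 461,797.78 → $461,800; Orozco 1,265,349.64 → $1,265,350.
Rounding difference −$5 on remainder applied to Orozco.
Totals: Lindqvist $500,555 + $508,630 = $1,009,185; Tam $500,555 + $1,237,785 = $1,738,340; Kowalski $500,555 + $54,540 = $555,095; Dube $500,555 + $793,770 = $1,294,325; Delacroix $500,555 + $461,800 = $962,355; Orozco $500,555 + $1,265,345 = $1,765,900.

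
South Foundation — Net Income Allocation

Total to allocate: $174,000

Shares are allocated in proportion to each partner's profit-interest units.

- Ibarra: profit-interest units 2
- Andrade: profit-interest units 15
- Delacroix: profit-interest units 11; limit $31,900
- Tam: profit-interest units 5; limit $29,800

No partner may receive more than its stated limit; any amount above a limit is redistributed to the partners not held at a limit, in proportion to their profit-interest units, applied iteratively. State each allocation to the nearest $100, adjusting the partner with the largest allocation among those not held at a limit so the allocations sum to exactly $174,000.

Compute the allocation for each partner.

Profit-interest units total: 33.
Unconstrained shares: Ibarra 10,545.45; Andrade 79,090.91; Delacroix 58,000.00; Tam 26,363.64.
Cap binds for Delacroix ($31,900); balance $142,100 reallocated over remaining profit-interest units 22.
Cap binds for Tam ($29,800); balance $112,300 reallocated over remaining profit-interest units 17.
Shares after redistribution: Ibarra 13,211.76 → $13,200; Andrade 99,088.24 → $99,100.

Ibarra: $13,200; Andrade: $99,100; Delacroix: $31,900; Tam: $29,800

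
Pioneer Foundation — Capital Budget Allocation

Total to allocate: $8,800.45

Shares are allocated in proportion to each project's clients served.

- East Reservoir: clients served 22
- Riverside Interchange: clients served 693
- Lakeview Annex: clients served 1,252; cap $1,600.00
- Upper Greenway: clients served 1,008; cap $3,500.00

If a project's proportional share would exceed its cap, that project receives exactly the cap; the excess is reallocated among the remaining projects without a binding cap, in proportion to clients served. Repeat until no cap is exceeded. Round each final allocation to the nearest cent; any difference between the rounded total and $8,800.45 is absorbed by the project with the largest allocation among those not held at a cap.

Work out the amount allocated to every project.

Clients served total: 2,975.
Pro-rata shares before constraints: East Reservoir 65.0790; Riverside Interchange 2,049.9872; Lakeview Annex 3,703.5843; Upper Greenway 2,981.7995.
Cap binds for Lakeview Annex ($1,600.00); balance $7,200.45 reallocated over remaining clients served 1,723.
Cap binds for Upper Greenway ($3,500.00); balance $3,700.45 reallocated over remaining clients served 715.
Remaining shares: East Reservoir 113.8600 → $113.86; Riverside Interchange 3,586.5900 → $3,586.59.

East Reservoir: $113.86 | Riverside Interchange: $3,586.59 | Lakeview Annex: $1,600.00 | Upper Greenway: $3,500.00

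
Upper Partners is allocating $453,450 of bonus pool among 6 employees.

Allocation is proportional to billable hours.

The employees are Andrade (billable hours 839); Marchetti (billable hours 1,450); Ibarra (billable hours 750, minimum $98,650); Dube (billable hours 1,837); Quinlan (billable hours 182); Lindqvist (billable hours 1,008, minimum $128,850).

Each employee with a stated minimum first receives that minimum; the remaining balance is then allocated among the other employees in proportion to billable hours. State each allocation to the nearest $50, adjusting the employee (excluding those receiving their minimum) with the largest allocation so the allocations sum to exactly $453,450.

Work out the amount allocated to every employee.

Andrade: $44,000; Marchetti: $76,050; Ibarra: $98,650; Dube: $96,350; Quinlan: $9,550; Lindqvist: $128,850

Guaranteed amounts: Ibarra $98,650; Lindqvist $128,850. Residual $225,950.
Residual split over remaining billable hours 4,308: Andrade 44,004.65 → $44,000; Marchetti 76,050.95 → $76,050; Dube 96,348.69 → $96,350; Quinlan 9,545.71 → $9,550.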